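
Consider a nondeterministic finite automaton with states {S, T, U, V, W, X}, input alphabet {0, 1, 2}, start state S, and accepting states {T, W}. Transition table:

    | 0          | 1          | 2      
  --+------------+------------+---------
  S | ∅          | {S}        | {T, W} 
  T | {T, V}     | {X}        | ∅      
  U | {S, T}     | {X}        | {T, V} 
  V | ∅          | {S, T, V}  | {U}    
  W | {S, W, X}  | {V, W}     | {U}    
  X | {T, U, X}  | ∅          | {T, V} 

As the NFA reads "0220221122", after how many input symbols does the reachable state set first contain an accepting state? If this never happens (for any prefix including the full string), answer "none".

Start in {S}.
Read '0': S→∅; now ∅.
The set is empty and remains empty for the remaining 9 symbols.
No reachable set along the way intersects F.

none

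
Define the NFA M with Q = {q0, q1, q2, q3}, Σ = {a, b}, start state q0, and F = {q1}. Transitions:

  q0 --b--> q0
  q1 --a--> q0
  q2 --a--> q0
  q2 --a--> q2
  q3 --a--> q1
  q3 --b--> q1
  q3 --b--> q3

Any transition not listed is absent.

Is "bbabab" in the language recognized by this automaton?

Start in {q0}.
Read 'b': q0→{q0}; now {q0}.
Read 'b': q0→{q0}; now {q0}.
Read 'a': q0→∅; now ∅.
The set is empty and remains empty for the remaining 3 symbols.
The final set ∅ contains no accepting state.

No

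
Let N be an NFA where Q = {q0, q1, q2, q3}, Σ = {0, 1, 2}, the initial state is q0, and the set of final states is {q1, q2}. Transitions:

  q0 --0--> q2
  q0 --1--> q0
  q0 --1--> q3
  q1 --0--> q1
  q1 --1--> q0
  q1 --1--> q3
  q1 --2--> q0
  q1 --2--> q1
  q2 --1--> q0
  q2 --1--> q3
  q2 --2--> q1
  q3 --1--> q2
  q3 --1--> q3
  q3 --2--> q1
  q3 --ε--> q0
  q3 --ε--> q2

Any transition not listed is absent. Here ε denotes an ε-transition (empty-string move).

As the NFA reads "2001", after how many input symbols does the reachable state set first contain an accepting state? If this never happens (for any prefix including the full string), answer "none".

none

Start in {q0}.
Read '2': q0→∅; now ∅.
The set is empty and remains empty for the remaining 3 symbols.
No reachable set along the way intersects F.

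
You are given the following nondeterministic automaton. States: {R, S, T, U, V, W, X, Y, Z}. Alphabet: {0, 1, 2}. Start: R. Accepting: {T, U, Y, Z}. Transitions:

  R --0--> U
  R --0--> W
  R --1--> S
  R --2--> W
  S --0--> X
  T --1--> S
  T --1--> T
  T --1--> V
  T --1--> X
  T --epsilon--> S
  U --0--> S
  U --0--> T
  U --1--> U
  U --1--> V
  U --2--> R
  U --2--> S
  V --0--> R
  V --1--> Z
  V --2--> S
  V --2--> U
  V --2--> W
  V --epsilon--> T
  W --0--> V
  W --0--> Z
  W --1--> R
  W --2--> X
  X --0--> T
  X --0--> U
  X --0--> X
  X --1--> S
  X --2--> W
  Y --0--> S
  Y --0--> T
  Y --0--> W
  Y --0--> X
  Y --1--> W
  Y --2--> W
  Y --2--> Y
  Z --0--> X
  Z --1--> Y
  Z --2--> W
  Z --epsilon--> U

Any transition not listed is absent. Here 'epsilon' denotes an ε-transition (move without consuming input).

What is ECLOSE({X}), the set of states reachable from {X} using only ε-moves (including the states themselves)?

Begin with {X}.
No ε-moves leave this set, so the closure equals the set itself.

{X}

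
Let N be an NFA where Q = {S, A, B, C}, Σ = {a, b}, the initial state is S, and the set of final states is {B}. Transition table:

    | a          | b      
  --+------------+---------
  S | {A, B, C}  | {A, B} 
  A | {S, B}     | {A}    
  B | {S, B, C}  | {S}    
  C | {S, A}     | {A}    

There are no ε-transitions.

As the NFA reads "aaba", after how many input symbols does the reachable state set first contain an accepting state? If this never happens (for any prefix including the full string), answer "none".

1

Start in {S}.
Read 'a': {S} → {A, B, C}.
None of the earlier sets intersect F, but {A, B, C} does.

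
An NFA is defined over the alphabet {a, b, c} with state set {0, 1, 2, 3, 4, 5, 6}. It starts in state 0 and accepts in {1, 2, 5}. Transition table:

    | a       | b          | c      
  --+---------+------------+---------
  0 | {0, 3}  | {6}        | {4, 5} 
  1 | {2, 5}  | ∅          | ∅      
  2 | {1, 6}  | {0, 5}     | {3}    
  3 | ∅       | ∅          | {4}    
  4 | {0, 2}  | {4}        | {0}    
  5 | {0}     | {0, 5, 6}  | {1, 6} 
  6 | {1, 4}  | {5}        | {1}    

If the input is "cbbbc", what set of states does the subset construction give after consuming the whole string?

{0, 1, 4, 5, 6}

Start in {0}.
Read 'c': 0→{4, 5}; now {4, 5}.
Read 'b': 4→{4}, 5→{0, 5, 6}; now {0, 4, 5, 6}.
Read 'b': 0→{6}, 4→{4}, 5→{0, 5, 6}, 6→{5}; now {0, 4, 5, 6}.
Read 'b': 0→{6}, 4→{4}, 5→{0, 5, 6}, 6→{5}; now {0, 4, 5, 6}.
Read 'c': 0→{4, 5}, 4→{0}, 5→{1, 6}, 6→{1}; now {0, 1, 4, 5, 6}.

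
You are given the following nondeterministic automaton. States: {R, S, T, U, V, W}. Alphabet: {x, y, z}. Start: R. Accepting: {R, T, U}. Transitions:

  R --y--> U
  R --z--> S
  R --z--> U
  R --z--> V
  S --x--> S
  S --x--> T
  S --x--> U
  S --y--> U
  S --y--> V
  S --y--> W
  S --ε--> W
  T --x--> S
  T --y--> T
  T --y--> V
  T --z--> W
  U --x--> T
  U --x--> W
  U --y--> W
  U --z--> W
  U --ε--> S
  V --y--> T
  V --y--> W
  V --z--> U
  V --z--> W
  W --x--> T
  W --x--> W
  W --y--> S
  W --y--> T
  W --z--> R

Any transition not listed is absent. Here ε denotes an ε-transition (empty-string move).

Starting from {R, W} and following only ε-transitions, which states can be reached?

{R, W}

Begin with {R, W}.
No ε-moves leave this set, so the closure equals the set itself.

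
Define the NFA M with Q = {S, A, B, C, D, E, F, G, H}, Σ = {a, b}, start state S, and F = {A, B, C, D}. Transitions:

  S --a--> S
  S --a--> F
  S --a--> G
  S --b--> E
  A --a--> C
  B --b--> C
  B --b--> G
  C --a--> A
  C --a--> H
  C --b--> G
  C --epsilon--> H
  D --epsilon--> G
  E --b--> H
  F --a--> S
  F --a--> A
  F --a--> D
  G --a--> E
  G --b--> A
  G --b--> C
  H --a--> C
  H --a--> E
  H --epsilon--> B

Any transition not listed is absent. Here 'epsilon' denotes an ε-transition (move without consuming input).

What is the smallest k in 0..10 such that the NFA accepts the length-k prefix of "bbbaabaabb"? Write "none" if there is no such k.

Start in {S}.
Read 'b': S→{E}; now {E}.
Read 'b': E→{H}; union {H}; ε-closure = {B, H}.
None of the earlier sets intersect F, but {B, H} does.

2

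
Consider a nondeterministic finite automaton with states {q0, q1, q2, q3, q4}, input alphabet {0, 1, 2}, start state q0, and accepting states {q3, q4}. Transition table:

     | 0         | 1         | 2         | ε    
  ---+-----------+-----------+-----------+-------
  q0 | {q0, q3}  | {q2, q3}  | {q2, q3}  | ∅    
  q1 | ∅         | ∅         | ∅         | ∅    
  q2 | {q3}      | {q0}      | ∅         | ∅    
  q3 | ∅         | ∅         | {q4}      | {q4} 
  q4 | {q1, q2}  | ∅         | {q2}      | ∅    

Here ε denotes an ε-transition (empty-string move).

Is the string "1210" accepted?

Yes

Start in {q0}.
Read '1': q0→{q2, q3}; union {q2, q3}; ε-closure = {q2, q3, q4}.
Read '2': q2→∅, q3→{q4}, q4→{q2}; now {q2, q4}.
Read '1': q2→{q0}, q4→∅; now {q0}.
Read '0': q0→{q0, q3}; union {q0, q3}; ε-closure = {q0, q3, q4}.
The final set {q0, q3, q4} contains the accepting states q3, q4.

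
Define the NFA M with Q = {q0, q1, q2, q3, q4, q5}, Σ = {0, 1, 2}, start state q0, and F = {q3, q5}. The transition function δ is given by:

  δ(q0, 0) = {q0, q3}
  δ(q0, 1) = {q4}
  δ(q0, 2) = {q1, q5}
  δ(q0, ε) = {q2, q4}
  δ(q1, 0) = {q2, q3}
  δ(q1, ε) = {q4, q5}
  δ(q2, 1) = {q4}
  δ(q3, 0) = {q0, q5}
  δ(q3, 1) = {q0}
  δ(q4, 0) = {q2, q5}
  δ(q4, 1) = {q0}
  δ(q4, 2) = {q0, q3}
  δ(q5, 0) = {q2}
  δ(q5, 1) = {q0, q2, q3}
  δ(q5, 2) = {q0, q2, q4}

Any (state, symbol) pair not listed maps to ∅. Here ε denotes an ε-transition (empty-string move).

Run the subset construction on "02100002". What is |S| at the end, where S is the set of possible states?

6

Start: ε-closure({q0}) = {q0, q2, q4}.
Read '0': {q0, q2, q4} → {q0, q2, q3, q4, q5}.
Read '2': {q0, q2, q3, q4, q5} → {q0, q1, q2, q3, q4, q5}.
Read '1': {q0, q1, q2, q3, q4, q5} → {q0, q2, q3, q4}.
Read '0': {q0, q2, q3, q4} → {q0, q2, q3, q4, q5}.
Read '0': {q0, q2, q3, q4, q5} → {q0, q2, q3, q4, q5}.
Read '0': {q0, q2, q3, q4, q5} → {q0, q2, q3, q4, q5}.
Read '0': {q0, q2, q3, q4, q5} → {q0, q2, q3, q4, q5}.
Read '2': {q0, q2, q3, q4, q5} → {q0, q1, q2, q3, q4, q5}.
That set has 6 states.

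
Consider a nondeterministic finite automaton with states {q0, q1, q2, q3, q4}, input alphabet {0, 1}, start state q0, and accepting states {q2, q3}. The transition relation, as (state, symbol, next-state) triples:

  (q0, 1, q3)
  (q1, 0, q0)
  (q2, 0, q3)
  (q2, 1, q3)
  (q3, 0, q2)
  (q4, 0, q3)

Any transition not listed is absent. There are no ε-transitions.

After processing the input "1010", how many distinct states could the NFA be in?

Start in {q0}.
Read '1': {q0} → {q3}.
Read '0': {q3} → {q2}.
Read '1': {q2} → {q3}.
Read '0': {q3} → {q2}.
That set has 1 state.

1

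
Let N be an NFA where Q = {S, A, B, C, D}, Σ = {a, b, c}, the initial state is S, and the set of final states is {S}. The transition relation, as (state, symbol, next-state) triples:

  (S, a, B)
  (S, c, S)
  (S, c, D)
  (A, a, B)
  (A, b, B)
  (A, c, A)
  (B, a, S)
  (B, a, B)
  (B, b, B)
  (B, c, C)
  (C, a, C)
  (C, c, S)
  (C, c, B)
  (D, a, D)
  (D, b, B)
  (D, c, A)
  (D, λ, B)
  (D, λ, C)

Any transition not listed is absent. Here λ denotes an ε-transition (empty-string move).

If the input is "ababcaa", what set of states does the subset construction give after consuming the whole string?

{C}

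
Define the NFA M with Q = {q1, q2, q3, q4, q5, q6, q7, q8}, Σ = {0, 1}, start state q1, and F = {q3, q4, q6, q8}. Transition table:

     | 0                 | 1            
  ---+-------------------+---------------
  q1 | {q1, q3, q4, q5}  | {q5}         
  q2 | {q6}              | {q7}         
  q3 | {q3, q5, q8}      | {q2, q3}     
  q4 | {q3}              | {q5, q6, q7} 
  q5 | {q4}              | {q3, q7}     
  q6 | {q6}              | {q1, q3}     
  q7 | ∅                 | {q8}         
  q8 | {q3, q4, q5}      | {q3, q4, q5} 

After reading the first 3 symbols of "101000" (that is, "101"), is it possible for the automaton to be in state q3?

No

Start in {q1}.
Read '1': {q1} → {q5}.
Read '0': {q5} → {q4}.
Read '1': {q4} → {q5, q6, q7}.
State q3 is not in {q5, q6, q7}.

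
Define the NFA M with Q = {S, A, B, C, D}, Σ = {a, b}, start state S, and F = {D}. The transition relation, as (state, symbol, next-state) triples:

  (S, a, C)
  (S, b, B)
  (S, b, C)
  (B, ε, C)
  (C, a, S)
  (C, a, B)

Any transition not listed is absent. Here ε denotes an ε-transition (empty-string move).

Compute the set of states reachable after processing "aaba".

Start in {S}.
Read 'a': S→{C}; now {C}.
Read 'a': C→{S, B}; union {S, B}; ε-closure = {S, B, C}.
Read 'b': S→{B, C}, B→∅, C→∅; now {B, C}.
Read 'a': B→∅, C→{S, B}; union {S, B}; ε-closure = {S, B, C}.

{S, B, C}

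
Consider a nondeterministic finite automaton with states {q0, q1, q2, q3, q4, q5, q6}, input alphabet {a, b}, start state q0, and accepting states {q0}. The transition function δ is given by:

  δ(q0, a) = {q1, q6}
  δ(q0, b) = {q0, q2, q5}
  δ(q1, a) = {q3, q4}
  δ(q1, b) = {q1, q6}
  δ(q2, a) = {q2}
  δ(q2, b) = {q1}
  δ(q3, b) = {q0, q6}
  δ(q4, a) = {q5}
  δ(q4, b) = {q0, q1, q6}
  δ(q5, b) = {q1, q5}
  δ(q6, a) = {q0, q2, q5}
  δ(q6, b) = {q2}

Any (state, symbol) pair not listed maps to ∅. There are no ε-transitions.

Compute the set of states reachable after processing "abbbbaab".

Start in {q0}.
Read 'a': q0→{q1, q6}; now {q1, q6}.
Read 'b': q1→{q1, q6}, q6→{q2}; now {q1, q2, q6}.
Read 'b': q1→{q1, q6}, q2→{q1}, q6→{q2}; now {q1, q2, q6}.
Read 'b': q1→{q1, q6}, q2→{q1}, q6→{q2}; now {q1, q2, q6}.
Read 'b': q1→{q1, q6}, q2→{q1}, q6→{q2}; now {q1, q2, q6}.
Read 'a': q1→{q3, q4}, q2→{q2}, q6→{q0, q2, q5}; now {q0, q2, q3, q4, q5}.
Read 'a': q0→{q1, q6}, q2→{q2}, q3→∅, q4→{q5}, q5→∅; now {q1, q2, q5, q6}.
Read 'b': q1→{q1, q6}, q2→{q1}, q5→{q1, q5}, q6→{q2}; now {q1, q2, q5, q6}.

{q1, q2, q5, q6}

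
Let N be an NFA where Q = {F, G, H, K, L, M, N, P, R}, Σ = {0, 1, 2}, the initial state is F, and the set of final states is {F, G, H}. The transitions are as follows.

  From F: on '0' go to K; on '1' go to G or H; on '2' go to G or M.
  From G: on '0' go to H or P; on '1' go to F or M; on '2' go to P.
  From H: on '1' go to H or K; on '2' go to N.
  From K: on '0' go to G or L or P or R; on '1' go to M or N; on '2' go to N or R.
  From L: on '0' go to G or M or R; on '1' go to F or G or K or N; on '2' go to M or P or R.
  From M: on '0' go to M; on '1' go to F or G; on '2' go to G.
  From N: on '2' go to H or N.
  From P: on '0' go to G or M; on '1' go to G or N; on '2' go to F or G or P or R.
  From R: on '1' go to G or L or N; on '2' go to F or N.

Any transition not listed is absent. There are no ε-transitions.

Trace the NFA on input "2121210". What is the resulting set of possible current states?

Start in {F}.
Read '2': {F} → {G, M}.
Read '1': {G, M} → {F, G, M}.
Read '2': {F, G, M} → {G, M, P}.
Read '1': {G, M, P} → {F, G, M, N}.
Read '2': {F, G, M, N} → {G, H, M, N, P}.
Read '1': {G, H, M, N, P} → {F, G, H, K, M, N}.
Read '0': {F, G, H, K, M, N} → {G, H, K, L, M, P, R}.

{G, H, K, L, M, P, R}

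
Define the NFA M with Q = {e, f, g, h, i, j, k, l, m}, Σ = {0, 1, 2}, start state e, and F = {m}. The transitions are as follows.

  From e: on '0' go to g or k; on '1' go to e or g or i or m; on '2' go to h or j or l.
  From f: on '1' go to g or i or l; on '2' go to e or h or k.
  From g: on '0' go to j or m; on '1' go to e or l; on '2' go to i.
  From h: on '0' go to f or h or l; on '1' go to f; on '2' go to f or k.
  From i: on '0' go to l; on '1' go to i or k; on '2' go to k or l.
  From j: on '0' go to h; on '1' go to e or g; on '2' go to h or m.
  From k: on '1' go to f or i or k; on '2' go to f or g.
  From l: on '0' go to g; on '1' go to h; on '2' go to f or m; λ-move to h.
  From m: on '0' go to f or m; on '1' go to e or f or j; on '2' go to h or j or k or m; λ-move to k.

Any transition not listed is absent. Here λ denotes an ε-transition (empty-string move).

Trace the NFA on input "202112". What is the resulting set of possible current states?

Start in {e}.
Read '2': {e} → {h, j, l}.
Read '0': {h, j, l} → {f, g, h, l}.
Read '2': {f, g, h, l} → {e, f, h, i, k, m}.
Read '1': {e, f, h, i, k, m} → {e, f, g, h, i, j, k, l, m}.
Read '1': {e, f, g, h, i, j, k, l, m} → {e, f, g, h, i, j, k, l, m}.
Read '2': {e, f, g, h, i, j, k, l, m} → {e, f, g, h, i, j, k, l, m}.

{e, f, g, h, i, j, k, l, m}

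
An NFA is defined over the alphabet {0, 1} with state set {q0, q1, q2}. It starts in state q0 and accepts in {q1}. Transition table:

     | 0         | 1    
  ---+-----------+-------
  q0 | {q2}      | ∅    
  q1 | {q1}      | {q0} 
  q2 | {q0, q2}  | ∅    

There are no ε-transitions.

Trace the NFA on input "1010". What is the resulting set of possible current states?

∅

Start in {q0}.
Read '1': {q0} → ∅.
The set is empty and remains empty for the remaining 3 symbols.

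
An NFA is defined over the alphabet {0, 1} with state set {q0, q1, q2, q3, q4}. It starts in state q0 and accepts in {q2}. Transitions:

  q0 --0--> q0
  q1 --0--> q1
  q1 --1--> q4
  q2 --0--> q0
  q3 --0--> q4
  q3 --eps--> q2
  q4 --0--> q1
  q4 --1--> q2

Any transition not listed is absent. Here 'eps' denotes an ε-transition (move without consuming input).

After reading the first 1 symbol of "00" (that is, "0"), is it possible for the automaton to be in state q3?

No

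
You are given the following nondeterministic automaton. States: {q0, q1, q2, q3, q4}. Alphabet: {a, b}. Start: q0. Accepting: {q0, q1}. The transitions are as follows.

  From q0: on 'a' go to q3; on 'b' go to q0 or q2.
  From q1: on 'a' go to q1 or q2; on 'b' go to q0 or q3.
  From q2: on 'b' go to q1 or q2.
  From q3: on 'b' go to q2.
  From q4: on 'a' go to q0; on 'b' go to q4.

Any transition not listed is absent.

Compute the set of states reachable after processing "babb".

{q1, q2}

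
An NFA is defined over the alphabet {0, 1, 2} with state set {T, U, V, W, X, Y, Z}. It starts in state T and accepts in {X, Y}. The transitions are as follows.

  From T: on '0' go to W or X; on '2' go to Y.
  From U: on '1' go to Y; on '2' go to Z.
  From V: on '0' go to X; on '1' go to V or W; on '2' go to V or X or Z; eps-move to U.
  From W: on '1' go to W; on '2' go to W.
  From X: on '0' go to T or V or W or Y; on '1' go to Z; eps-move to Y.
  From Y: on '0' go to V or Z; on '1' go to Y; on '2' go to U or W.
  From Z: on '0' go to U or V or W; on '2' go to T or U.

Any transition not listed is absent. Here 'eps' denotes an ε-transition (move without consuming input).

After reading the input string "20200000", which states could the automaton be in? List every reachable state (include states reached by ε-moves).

{T, U, V, W, X, Y, Z}

Start in {T}.
Read '2': T→{Y}; now {Y}.
Read '0': Y→{V, Z}; union {V, Z}; ε-closure = {U, V, Z}.
Read '2': U→{Z}, V→{V, X, Z}, Z→{T, U}; union {T, U, V, X, Z}; ε-closure = {T, U, V, X, Y, Z}.
Read '0': T→{W, X}, U→∅, V→{X}, X→{T, V, W, Y}, Y→{V, Z}, Z→{U, V, W}; now {T, U, V, W, X, Y, Z}.
Read '0': T→{W, X}, U→∅, V→{X}, W→∅, X→{T, V, W, Y}, Y→{V, Z}, Z→{U, V, W}; now {T, U, V, W, X, Y, Z}.
Read '0': T→{W, X}, U→∅, V→{X}, W→∅, X→{T, V, W, Y}, Y→{V, Z}, Z→{U, V, W}; now {T, U, V, W, X, Y, Z}.
Read '0': T→{W, X}, U→∅, V→{X}, W→∅, X→{T, V, W, Y}, Y→{V, Z}, Z→{U, V, W}; now {T, U, V, W, X, Y, Z}.
Read '0': T→{W, X}, U→∅, V→{X}, W→∅, X→{T, V, W, Y}, Y→{V, Z}, Z→{U, V, W}; now {T, U, V, W, X, Y, Z}.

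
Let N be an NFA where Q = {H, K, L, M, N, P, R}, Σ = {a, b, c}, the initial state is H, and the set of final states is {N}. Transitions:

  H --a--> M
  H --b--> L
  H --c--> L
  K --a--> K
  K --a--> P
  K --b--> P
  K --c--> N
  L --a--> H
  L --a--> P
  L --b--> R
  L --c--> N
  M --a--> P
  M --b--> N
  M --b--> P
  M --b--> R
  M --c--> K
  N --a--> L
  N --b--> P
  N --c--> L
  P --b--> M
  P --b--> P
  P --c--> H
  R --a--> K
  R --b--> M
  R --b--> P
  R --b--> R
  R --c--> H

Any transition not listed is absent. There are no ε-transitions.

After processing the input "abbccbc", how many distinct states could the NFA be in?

Start in {H}.
Read 'a': H→{M}; now {M}.
Read 'b': M→{N, P, R}; now {N, P, R}.
Read 'b': N→{P}, P→{M, P}, R→{M, P, R}; now {M, P, R}.
Read 'c': M→{K}, P→{H}, R→{H}; now {H, K}.
Read 'c': H→{L}, K→{N}; now {L, N}.
Read 'b': L→{R}, N→{P}; now {P, R}.
Read 'c': P→{H}, R→{H}; now {H}.
That set has 1 state.

1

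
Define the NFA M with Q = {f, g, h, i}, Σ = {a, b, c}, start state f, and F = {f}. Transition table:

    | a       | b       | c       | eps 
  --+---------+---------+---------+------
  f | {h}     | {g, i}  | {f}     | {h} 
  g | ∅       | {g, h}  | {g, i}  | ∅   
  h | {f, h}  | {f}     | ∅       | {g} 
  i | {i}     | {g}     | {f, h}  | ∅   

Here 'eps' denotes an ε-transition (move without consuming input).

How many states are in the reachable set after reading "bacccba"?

4

Start: ε-closure({f}) = {f, g, h}.
Read 'b': f→{g, i}, g→{g, h}, h→{f}; now {f, g, h, i}.
Read 'a': f→{h}, g→∅, h→{f, h}, i→{i}; union {f, h, i}; ε-closure = {f, g, h, i}.
Read 'c': f→{f}, g→{g, i}, h→∅, i→{f, h}; now {f, g, h, i}.
Read 'c': f→{f}, g→{g, i}, h→∅, i→{f, h}; now {f, g, h, i}.
Read 'c': f→{f}, g→{g, i}, h→∅, i→{f, h}; now {f, g, h, i}.
Read 'b': f→{g, i}, g→{g, h}, h→{f}, i→{g}; now {f, g, h, i}.
Read 'a': f→{h}, g→∅, h→{f, h}, i→{i}; union {f, h, i}; ε-closure = {f, g, h, i}.
That set has 4 states.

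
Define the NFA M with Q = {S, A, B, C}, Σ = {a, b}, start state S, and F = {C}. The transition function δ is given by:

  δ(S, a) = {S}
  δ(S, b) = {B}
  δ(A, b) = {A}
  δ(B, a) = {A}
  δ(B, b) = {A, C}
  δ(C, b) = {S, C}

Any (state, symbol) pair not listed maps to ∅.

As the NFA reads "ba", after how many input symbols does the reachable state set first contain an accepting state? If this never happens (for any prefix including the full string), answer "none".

Start in {S}.
Read 'b': {S} → {B}.
Read 'a': {B} → {A}.
No reachable set along the way intersects F.

none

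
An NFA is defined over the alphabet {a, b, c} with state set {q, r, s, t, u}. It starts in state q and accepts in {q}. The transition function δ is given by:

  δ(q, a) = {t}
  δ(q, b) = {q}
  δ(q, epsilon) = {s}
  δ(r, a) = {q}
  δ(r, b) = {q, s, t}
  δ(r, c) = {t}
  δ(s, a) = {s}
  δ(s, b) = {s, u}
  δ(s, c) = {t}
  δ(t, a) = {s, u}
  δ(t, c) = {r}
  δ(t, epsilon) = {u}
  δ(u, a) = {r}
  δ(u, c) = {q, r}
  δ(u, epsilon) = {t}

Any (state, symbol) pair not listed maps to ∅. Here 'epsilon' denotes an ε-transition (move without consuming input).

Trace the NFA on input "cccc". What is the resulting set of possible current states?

{q, r, s}

Start: ε-closure({q}) = {q, s}.
Read 'c': q→∅, s→{t}; union {t}; ε-closure = {t, u}.
Read 'c': t→{r}, u→{q, r}; union {q, r}; ε-closure = {q, r, s}.
Read 'c': q→∅, r→{t}, s→{t}; union {t}; ε-closure = {t, u}.
Read 'c': t→{r}, u→{q, r}; union {q, r}; ε-closure = {q, r, s}.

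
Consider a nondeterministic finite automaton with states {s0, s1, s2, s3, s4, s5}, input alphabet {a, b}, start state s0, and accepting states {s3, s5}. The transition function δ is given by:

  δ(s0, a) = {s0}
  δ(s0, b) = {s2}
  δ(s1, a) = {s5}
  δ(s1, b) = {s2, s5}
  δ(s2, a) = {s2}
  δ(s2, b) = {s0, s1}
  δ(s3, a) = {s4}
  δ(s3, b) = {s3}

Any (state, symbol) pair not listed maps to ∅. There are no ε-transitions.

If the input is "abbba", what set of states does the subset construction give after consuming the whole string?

{s2}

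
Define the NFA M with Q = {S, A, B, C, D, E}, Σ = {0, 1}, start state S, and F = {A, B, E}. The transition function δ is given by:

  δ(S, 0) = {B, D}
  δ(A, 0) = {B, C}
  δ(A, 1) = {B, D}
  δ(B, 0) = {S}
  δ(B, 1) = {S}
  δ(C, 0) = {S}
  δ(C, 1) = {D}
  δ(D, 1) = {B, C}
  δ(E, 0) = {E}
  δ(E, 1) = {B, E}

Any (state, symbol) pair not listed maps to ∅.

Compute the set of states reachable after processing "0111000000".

Start in {S}.
Read '0': {S} → {B, D}.
Read '1': {B, D} → {S, B, C}.
Read '1': {S, B, C} → {S, D}.
Read '1': {S, D} → {B, C}.
Read '0': {B, C} → {S}.
Read '0': {S} → {B, D}.
Read '0': {B, D} → {S}.
Read '0': {S} → {B, D}.
Read '0': {B, D} → {S}.
Read '0': {S} → {B, D}.

{B, D}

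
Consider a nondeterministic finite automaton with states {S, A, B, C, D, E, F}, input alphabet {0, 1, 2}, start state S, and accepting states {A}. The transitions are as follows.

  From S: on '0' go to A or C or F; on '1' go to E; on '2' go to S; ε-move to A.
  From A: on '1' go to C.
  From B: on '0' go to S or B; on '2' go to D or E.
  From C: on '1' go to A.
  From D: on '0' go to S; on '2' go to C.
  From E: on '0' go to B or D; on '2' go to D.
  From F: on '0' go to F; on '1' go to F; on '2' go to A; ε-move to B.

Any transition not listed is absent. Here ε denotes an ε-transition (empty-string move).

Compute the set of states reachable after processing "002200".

Start: ε-closure({S}) = {S, A}.
Read '0': {S, A} → {A, B, C, F}.
Read '0': {A, B, C, F} → {S, A, B, F}.
Read '2': {S, A, B, F} → {S, A, D, E}.
Read '2': {S, A, D, E} → {S, A, C, D}.
Read '0': {S, A, C, D} → {S, A, B, C, F}.
Read '0': {S, A, B, C, F} → {S, A, B, C, F}.

{S, A, B, C, F}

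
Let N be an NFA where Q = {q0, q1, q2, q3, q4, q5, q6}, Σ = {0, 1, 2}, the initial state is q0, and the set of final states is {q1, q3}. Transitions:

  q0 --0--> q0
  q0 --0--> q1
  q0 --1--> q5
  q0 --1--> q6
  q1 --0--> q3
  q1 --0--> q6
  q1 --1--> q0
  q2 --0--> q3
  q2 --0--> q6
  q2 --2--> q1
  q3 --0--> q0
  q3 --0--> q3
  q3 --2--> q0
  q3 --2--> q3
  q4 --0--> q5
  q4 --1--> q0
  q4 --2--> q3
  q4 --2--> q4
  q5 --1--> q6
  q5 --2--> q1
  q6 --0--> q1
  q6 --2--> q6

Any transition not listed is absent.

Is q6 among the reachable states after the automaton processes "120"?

Start in {q0}.
Read '1': {q0} → {q5, q6}.
Read '2': {q5, q6} → {q1, q6}.
Read '0': {q1, q6} → {q1, q3, q6}.
State q6 is in {q1, q3, q6}.

Yes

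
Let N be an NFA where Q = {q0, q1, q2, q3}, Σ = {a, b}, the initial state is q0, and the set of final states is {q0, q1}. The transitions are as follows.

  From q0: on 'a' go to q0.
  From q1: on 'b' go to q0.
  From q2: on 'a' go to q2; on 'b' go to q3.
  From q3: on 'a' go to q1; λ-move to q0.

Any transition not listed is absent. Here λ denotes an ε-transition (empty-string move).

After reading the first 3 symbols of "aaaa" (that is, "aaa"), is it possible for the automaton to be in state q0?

Yes

Start in {q0}.
Read 'a': q0→{q0}; now {q0}.
Read 'a': q0→{q0}; now {q0}.
Read 'a': q0→{q0}; now {q0}.
State q0 is in {q0}.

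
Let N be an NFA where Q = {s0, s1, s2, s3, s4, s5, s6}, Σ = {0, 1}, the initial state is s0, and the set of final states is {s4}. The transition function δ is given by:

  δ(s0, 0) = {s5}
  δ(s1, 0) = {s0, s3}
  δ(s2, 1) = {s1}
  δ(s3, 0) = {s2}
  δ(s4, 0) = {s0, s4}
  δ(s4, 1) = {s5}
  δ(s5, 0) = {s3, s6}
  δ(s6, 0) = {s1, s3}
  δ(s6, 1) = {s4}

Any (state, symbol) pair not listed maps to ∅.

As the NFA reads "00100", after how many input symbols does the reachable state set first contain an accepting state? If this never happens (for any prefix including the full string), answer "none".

3

Start in {s0}.
Read '0': s0→{s5}; now {s5}.
Read '0': s5→{s3, s6}; now {s3, s6}.
Read '1': s3→∅, s6→{s4}; now {s4}.
None of the earlier sets intersect F, but {s4} does.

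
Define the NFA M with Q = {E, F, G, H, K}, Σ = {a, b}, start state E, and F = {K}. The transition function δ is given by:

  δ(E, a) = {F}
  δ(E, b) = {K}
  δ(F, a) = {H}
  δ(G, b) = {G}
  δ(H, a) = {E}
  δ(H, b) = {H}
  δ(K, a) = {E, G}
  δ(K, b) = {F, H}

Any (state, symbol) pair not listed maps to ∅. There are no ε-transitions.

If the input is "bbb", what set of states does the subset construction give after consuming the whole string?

Start in {E}.
Read 'b': E→{K}; now {K}.
Read 'b': K→{F, H}; now {F, H}.
Read 'b': F→∅, H→{H}; now {H}.

{H}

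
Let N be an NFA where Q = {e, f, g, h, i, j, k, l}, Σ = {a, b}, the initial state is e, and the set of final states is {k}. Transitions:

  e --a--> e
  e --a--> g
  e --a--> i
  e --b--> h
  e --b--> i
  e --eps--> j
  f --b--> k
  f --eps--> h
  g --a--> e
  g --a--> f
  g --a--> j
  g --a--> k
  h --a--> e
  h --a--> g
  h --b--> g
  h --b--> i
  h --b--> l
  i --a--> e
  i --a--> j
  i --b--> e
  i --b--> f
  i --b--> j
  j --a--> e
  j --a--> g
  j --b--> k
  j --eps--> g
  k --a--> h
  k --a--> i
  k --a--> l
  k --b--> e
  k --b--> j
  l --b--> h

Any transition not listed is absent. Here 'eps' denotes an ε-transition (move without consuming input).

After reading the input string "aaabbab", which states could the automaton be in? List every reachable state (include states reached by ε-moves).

Start: ε-closure({e}) = {e, g, j}.
Read 'a': e→{e, g, i}, g→{e, f, j, k}, j→{e, g}; union {e, f, g, i, j, k}; ε-closure = {e, f, g, h, i, j, k}.
Read 'a': e→{e, g, i}, f→∅, g→{e, f, j, k}, h→{e, g}, i→{e, j}, j→{e, g}, k→{h, i, l}; now {e, f, g, h, i, j, k, l}.
Read 'a': e→{e, g, i}, f→∅, g→{e, f, j, k}, h→{e, g}, i→{e, j}, j→{e, g}, k→{h, i, l}, l→∅; now {e, f, g, h, i, j, k, l}.
Read 'b': e→{h, i}, f→{k}, g→∅, h→{g, i, l}, i→{e, f, j}, j→{k}, k→{e, j}, l→{h}; now {e, f, g, h, i, j, k, l}.
Read 'b': e→{h, i}, f→{k}, g→∅, h→{g, i, l}, i→{e, f, j}, j→{k}, k→{e, j}, l→{h}; now {e, f, g, h, i, j, k, l}.
Read 'a': e→{e, g, i}, f→∅, g→{e, f, j, k}, h→{e, g}, i→{e, j}, j→{e, g}, k→{h, i, l}, l→∅; now {e, f, g, h, i, j, k, l}.
Read 'b': e→{h, i}, f→{k}, g→∅, h→{g, i, l}, i→{e, f, j}, j→{k}, k→{e, j}, l→{h}; now {e, f, g, h, i, j, k, l}.

{e, f, g, h, i, j, k, l}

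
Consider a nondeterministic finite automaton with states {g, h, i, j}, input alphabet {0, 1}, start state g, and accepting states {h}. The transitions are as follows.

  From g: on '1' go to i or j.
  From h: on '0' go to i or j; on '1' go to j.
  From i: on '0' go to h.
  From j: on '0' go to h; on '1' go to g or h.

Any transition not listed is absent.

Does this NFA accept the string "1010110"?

No

Start in {g}.
Read '1': {g} → {i, j}.
Read '0': {i, j} → {h}.
Read '1': {h} → {j}.
Read '0': {j} → {h}.
Read '1': {h} → {j}.
Read '1': {j} → {g, h}.
Read '0': {g, h} → {i, j}.
The final set {i, j} contains no accepting state.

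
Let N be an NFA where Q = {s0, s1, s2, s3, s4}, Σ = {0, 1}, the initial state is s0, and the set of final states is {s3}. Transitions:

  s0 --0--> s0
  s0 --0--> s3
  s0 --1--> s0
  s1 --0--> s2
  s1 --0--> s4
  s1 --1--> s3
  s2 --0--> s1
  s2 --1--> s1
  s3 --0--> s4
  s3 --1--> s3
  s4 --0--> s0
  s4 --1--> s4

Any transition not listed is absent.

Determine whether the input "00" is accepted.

Start in {s0}.
Read '0': s0→{s0, s3}; now {s0, s3}.
Read '0': s0→{s0, s3}, s3→{s4}; now {s0, s3, s4}.
The final set {s0, s3, s4} contains the accepting state s3.

Yes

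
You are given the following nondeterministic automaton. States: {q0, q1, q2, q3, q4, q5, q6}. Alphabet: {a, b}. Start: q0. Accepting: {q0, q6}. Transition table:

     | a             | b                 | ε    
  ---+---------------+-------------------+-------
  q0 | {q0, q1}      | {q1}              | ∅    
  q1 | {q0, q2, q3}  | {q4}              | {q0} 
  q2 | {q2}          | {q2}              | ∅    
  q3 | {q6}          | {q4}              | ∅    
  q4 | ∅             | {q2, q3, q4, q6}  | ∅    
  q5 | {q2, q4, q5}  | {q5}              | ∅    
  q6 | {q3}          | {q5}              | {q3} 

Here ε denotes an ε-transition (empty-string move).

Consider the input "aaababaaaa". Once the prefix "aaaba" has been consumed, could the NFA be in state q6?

No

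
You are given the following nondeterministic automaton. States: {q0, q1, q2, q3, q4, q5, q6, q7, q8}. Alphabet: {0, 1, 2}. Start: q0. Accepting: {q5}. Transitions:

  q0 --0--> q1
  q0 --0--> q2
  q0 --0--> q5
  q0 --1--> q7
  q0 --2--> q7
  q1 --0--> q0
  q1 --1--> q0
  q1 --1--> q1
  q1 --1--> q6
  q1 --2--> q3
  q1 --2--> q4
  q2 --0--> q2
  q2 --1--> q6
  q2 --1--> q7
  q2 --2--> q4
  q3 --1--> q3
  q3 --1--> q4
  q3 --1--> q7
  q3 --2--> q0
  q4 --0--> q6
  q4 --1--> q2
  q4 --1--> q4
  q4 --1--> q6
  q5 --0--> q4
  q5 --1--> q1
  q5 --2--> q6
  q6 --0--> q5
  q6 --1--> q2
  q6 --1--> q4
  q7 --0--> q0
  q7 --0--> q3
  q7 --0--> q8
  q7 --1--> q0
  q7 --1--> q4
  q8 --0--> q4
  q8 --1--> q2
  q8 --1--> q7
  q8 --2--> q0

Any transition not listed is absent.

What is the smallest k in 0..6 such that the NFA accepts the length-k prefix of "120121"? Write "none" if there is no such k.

none

Start in {q0}.
Read '1': {q0} → {q7}.
Read '2': {q7} → ∅.
The set is empty and remains empty for the remaining 4 symbols.
No reachable set along the way intersects F.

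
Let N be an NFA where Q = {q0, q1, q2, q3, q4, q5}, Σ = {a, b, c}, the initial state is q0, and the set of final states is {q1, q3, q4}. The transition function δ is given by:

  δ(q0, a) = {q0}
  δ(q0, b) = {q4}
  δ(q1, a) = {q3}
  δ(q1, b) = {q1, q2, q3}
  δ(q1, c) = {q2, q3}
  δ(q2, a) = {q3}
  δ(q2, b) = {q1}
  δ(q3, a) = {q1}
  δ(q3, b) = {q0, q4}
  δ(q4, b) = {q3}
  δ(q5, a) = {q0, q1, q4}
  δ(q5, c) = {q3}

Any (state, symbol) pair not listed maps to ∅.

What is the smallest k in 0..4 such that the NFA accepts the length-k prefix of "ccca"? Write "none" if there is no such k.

none

Start in {q0}.
Read 'c': q0→∅; now ∅.
The set is empty and remains empty for the remaining 3 symbols.
No reachable set along the way intersects F.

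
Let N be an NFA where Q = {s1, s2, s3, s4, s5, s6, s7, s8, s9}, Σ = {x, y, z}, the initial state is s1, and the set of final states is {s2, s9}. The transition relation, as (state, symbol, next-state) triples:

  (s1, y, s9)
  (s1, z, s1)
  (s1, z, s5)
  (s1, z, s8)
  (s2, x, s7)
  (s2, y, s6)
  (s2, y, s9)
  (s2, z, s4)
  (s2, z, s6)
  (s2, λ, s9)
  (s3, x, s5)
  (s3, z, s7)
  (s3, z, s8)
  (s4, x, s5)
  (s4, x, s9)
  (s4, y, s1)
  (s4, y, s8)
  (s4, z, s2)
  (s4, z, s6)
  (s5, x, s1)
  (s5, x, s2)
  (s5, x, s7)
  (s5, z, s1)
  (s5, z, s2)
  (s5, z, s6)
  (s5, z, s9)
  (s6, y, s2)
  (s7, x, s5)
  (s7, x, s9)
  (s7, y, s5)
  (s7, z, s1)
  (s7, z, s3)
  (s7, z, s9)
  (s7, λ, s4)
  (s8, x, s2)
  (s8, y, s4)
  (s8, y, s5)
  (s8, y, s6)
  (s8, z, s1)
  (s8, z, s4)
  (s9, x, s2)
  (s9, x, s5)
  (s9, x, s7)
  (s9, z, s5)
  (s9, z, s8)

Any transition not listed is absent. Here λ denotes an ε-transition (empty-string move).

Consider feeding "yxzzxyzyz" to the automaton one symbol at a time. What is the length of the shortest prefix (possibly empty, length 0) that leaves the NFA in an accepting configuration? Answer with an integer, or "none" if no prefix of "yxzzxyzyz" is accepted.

Start in {s1}.
Read 'y': {s1} → {s9}.
None of the earlier sets intersect F, but {s9} does.

1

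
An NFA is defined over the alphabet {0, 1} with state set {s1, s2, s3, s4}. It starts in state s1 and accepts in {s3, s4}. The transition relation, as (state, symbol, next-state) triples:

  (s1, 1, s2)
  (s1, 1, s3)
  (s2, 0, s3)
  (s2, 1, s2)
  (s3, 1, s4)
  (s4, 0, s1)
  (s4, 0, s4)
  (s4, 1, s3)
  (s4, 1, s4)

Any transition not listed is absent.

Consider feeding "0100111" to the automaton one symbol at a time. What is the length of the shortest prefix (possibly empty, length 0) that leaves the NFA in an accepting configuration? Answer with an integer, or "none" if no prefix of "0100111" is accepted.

Start in {s1}.
Read '0': {s1} → ∅.
The set is empty and remains empty for the remaining 6 symbols.
No reachable set along the way intersects F.

none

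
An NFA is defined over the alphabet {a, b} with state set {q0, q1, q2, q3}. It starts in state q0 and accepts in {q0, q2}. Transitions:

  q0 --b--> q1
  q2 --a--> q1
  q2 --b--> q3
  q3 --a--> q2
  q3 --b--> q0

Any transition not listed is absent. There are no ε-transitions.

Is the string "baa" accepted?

No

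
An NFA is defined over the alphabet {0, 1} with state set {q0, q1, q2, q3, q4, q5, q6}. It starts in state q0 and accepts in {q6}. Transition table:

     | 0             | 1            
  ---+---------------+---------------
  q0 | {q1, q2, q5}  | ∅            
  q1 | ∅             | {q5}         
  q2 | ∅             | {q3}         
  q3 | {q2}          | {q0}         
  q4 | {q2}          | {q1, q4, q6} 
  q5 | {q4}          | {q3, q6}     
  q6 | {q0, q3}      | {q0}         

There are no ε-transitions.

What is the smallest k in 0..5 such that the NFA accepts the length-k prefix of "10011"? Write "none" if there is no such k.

Start in {q0}.
Read '1': q0→∅; now ∅.
The set is empty and remains empty for the remaining 4 symbols.
No reachable set along the way intersects F.

none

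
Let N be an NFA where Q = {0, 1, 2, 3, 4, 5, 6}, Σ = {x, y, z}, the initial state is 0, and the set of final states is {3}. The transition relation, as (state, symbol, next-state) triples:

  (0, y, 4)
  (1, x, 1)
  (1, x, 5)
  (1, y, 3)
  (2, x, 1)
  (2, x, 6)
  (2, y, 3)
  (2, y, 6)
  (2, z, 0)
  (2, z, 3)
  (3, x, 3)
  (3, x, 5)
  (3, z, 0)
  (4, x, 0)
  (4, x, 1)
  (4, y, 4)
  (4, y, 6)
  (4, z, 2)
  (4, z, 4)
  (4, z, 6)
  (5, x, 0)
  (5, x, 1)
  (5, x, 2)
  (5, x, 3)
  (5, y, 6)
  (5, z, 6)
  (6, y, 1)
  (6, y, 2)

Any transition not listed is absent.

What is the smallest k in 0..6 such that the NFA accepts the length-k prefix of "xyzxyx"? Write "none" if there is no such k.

none

Start in {0}.
Read 'x': 0→∅; now ∅.
The set is empty and remains empty for the remaining 5 symbols.
No reachable set along the way intersects F.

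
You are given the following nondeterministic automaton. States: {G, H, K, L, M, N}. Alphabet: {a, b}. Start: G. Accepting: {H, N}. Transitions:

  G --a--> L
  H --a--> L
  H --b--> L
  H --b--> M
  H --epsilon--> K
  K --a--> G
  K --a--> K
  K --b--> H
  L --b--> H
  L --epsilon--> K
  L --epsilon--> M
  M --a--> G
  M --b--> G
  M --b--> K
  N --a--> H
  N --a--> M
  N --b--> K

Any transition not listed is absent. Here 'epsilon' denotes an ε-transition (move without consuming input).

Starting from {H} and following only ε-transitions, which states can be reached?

{H, K}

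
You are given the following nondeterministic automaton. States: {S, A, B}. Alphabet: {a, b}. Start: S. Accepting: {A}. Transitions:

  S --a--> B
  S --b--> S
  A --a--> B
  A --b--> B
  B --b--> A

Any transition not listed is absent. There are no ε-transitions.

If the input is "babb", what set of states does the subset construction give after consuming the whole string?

Start in {S}.
Read 'b': {S} → {S}.
Read 'a': {S} → {B}.
Read 'b': {B} → {A}.
Read 'b': {A} → {B}.

{B}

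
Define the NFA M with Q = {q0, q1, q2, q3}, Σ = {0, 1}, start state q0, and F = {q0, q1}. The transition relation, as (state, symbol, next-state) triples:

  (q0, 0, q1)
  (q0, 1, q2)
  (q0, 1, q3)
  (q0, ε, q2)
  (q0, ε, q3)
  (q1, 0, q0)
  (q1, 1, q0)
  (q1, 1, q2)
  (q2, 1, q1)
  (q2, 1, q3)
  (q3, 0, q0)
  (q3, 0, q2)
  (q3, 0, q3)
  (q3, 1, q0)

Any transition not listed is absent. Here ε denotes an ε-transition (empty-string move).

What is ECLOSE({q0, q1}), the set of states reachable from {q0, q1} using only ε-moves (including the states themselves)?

{q0, q1, q2, q3}

Begin with {q0, q1}.
ε-move q0 → q2; add q2.
ε-move q0 → q3; add q3.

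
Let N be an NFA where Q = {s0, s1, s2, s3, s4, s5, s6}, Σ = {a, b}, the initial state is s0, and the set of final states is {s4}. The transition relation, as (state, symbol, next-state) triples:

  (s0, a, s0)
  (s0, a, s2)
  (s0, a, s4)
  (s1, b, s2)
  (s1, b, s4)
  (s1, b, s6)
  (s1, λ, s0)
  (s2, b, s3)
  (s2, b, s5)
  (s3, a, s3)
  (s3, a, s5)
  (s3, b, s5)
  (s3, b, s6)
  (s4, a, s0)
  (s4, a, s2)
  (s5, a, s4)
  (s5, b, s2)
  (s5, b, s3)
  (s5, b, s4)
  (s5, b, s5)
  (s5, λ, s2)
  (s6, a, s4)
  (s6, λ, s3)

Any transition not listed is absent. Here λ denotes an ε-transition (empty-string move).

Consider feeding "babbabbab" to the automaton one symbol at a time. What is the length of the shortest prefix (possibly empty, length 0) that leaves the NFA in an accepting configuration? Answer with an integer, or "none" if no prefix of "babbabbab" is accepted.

none

Start in {s0}.
Read 'b': s0→∅; now ∅.
The set is empty and remains empty for the remaining 8 symbols.
No reachable set along the way intersects F.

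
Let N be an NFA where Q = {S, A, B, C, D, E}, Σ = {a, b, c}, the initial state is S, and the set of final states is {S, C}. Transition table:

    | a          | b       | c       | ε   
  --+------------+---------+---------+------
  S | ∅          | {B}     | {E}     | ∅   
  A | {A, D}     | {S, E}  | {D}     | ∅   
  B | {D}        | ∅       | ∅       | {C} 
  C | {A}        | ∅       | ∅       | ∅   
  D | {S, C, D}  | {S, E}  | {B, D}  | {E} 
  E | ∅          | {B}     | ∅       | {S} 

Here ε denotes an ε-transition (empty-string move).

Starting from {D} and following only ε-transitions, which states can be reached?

{S, D, E}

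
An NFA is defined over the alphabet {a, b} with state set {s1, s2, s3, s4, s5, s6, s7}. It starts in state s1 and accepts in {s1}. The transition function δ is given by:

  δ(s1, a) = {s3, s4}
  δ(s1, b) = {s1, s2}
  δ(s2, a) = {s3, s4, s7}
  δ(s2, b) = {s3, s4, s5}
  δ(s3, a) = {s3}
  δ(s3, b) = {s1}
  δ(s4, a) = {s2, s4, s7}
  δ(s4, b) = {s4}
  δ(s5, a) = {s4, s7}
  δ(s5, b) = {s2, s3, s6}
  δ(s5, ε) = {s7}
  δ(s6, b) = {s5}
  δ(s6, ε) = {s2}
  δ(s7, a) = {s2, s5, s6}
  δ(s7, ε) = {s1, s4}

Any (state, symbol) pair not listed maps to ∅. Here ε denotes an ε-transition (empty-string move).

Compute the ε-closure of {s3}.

{s3}

Begin with {s3}.
No ε-moves leave this set, so the closure equals the set itself.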